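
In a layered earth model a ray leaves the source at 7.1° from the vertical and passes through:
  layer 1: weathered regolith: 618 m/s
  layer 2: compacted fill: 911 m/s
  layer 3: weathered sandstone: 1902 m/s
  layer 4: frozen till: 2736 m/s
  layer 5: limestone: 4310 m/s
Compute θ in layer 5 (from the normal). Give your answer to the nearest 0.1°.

Snell's law across each interface conserves sin θ / V, so sin θ_5 = V_5·sin θ₁/V₁.
sin θ_5 = 4310 × sin 7.1° / 618 = 0.8620.
θ_5 = arcsin 0.8620 = 59.54°.

59.5°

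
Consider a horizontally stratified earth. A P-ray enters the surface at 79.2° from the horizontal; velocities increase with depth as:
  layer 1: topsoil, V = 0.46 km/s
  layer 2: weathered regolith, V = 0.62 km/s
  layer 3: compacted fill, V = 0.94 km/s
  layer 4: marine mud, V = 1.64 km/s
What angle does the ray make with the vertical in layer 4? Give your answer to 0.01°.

41.92°

From the normal: θ₁ = 90° − 79.2° = 10.8°.
Ray parameter p = sin 10.8° / 0.46 = 4.0735e-01 s/km.
sin θ_4 = p·V_4 = 4.0735e-01 × 1.64 = 0.6681.
θ_4 = arcsin 0.6681 = 41.92°.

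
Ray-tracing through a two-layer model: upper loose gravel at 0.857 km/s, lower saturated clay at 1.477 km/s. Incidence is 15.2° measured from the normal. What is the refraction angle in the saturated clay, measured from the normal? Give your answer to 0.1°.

sin θ₁/V₁ = sin θ₂/V₂ ⇒ sin θ₂ = 1.477·sin 15.2°/0.857 = 1.477·0.2622/0.857 = 0.4519.
θ₂ = sin⁻¹(0.4519) = 26.86° (from vertical).

26.9°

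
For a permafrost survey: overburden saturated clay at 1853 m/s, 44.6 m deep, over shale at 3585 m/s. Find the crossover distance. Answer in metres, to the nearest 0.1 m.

θ_c = arcsin(1853/3585) = 31.12°, so cos θ_c = 0.8561 and tᵢ = 2h cos θ_c/V₁ = 0.0412 s.
At crossover x/V₁ = x/V₂ + tᵢ ⇒ x = tᵢ/(1/V₁ − 1/V₂) = 0.04121/(5.3967e-04 − 2.7894e-04) = 158.06 m.

158.1 m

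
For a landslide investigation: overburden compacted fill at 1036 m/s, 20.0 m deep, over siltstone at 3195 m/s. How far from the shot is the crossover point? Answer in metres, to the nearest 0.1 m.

θ_c = arcsin(1036/3195) = 18.92°, so cos θ_c = 0.9460 and tᵢ = 2h cos θ_c/V₁ = 0.0365 s.
At crossover x/V₁ = x/V₂ + tᵢ ⇒ x = tᵢ/(1/V₁ − 1/V₂) = 0.03652/(9.6525e-04 − 3.1299e-04) = 56.00 m.

56.0 m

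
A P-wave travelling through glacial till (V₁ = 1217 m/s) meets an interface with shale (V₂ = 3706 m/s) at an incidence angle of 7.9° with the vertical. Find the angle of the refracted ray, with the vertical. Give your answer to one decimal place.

Snell's law: sin θ₂ = (V₂/V₁)·sin θ₁ = (3706/1217)·sin 7.9° = 0.4185.
θ₂ = sin⁻¹(0.4185) = 24.74° (from vertical).

24.7°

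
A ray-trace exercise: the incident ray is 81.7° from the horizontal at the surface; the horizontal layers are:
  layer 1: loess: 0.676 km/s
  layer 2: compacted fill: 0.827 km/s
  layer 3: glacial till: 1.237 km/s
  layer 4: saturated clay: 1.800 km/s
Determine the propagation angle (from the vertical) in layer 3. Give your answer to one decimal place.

From the normal: θ₁ = 90° − 81.7° = 8.3°.
Ray parameter p = sin 8.3° / 0.676 = 2.1354e-01 s/km.
sin θ_3 = p·V_3 = 2.1354e-01 × 1.237 = 0.2642.
θ_3 = 15.32° from the vertical.

15.3°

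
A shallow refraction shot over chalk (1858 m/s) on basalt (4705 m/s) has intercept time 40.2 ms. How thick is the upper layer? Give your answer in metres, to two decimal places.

40.65 m

h = tᵢ·V₁·V₂ / (2·√(V₂²−V₁²)).
√(V₂²−V₁²) = √(4705² − 1858²) = 4322.6 m/s.
h = 0.0402 s × 1858 × 4705 / (2 × 4322.6) = 40.65 m.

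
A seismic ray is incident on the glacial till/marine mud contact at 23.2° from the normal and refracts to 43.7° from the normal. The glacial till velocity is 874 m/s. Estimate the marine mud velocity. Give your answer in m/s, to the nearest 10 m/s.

sin 23.2° = 0.3939; sin 43.7° = 0.6909.
V₂ = V₁·(sin θ₂/sin θ₁) = 874·(0.6909/0.3939) = 1532.79 m/s.

1530 m/s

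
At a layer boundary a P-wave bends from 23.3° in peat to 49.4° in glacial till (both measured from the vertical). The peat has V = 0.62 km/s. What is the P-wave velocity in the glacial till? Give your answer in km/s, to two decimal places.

sin 23.3° = 0.3955; sin 49.4° = 0.7593.
V₂ = V₁·(sin θ₂/sin θ₁) = 0.62·(0.7593/0.3955) = 1.19 km/s.

1.19 km/s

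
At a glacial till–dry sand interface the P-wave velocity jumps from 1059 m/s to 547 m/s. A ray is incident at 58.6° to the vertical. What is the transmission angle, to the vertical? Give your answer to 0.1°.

26.2°

Snell's law: sin θ₂ = (V₂/V₁)·sin θ₁ = (547/1059)·sin 58.6° = 0.4409.
θ₂ = sin⁻¹(0.4409) = 26.16° (from vertical).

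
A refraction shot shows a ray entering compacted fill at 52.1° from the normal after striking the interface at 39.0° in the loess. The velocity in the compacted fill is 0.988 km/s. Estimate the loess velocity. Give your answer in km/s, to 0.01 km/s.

0.79 km/s

sin 39.0° = 0.6293; sin 52.1° = 0.7891.
V₁ = V₂·(sin θ₁/sin θ₂) = 0.988·(0.6293/0.7891) = 0.79 km/s.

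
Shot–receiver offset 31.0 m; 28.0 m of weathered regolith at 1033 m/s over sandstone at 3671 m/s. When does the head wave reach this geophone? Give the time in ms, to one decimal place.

60.5 ms

t = x/V₂ + 2h·√(V₂²−V₁²)/(V₁V₂).
√(V₂²−V₁²) = √(3671²−1033²) = 3522.7 m/s; delay term = 2·28.0·3522.7/(1033·3671) = 0.05202 s.
t = 31.0/3671 + 0.05202 = 0.06047 s.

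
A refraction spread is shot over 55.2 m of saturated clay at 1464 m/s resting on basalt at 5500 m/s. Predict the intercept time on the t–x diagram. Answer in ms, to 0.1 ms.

tᵢ = 2h·√(V₂²−V₁²)/(V₁V₂).
√(V₂²−V₁²) = √(5500²−1464²) = 5301.6 m/s.
tᵢ = 2·55.2·5301.6/(1464·5500) = 0.07269 s.

72.7 ms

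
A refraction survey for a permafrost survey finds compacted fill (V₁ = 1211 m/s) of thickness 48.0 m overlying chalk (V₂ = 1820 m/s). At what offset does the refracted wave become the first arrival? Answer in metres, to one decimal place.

x_cross = 2h·√((V₂+V₁)/(V₂−V₁)).
(V₂+V₁)/(V₂−V₁) = (1820+1211)/(1820−1211) = 4.9770; √ = 2.2309.
x_cross = 2·48.0·2.2309 = 214.17 m.

214.2 m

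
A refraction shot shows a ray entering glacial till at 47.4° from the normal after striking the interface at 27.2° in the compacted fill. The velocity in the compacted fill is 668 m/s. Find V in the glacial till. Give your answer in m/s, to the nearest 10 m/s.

sin 27.2° = 0.4571; sin 47.4° = 0.7361.
V₂ = V₁·(sin θ₂/sin θ₁) = 668·(0.7361/0.4571) = 1075.73 m/s.

1080 m/s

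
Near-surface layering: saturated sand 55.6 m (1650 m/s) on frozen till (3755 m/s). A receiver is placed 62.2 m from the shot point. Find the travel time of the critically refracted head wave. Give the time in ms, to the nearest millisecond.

θ_c = arcsin(V₁/V₂) = arcsin(1650/3755) = 26.07°, cos θ_c = 0.8983.
Intercept time tᵢ = 2h cos θ_c / V₁ = 2·55.6·0.8983/1650 = 0.06054 s.
t = x/V₂ + tᵢ = 62.2/3755 + 0.06054 = 0.07710 s.

77 ms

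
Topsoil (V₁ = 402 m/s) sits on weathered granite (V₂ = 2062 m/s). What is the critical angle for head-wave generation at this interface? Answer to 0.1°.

Critical incidence: sin θ_c = V₁/V₂ = 402/2062 = 0.1950.
θ_c = arcsin 0.1950 = 11.24°.

11.2°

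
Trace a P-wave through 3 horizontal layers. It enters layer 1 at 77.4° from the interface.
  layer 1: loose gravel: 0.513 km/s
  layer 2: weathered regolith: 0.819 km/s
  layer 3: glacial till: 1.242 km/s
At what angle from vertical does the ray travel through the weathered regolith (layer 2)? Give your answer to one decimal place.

From the normal: θ₁ = 90° − 77.4° = 12.6°.
Snell's law across each interface conserves sin θ / V, so sin θ_2 = V_2·sin θ₁/V₁.
sin θ_2 = 0.819 × sin 12.6° / 0.513 = 0.3483.
θ_2 = 20.38° from the vertical.

20.4°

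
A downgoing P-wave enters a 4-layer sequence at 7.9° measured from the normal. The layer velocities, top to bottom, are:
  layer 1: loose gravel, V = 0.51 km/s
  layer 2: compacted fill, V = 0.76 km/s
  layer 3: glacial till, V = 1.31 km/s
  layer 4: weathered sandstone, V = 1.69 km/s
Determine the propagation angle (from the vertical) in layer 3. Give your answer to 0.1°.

20.7°

Snell's law across each interface conserves sin θ / V, so sin θ_3 = V_3·sin θ₁/V₁.
sin θ_3 = 1.31 × sin 7.9° / 0.51 = 0.3530.
θ_3 = 20.67° from the vertical.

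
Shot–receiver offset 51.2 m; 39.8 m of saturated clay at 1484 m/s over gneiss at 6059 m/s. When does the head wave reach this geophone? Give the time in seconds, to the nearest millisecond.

0.060 s

t = x/V₂ + 2h·√(V₂²−V₁²)/(V₁V₂).
√(V₂²−V₁²) = √(6059²−1484²) = 5874.5 m/s; delay term = 2·39.8·5874.5/(1484·6059) = 0.05201 s.
t = 51.2/6059 + 0.05201 = 0.06046 s.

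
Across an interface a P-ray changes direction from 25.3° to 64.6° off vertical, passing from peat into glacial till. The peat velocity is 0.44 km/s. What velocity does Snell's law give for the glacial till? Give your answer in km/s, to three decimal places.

0.930 km/s

sin 25.3° = 0.4274; sin 64.6° = 0.9033.
V₂ = V₁·(sin θ₂/sin θ₁) = 0.44·(0.9033/0.4274) = 0.930 km/s.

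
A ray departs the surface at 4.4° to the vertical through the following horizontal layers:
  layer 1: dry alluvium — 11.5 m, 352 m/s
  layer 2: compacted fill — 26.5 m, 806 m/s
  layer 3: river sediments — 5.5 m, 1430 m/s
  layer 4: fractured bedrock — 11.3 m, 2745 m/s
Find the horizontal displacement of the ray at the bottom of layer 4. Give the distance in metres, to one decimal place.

p = sin θ₁/V₁ = sin 4.4°/352 = 2.1795e-04 s/m is conserved through the stack.
Layer 1: θ = 4.40°; offset = 11.5·tan 4.40° = 0.885 m.
Layer 2: sin θ = p·806 = 0.1757 → θ = 10.12°; offset = 26.5·tan 10.12° = 4.729 m.
Layer 3: sin θ = p·1430 = 0.3117 → θ = 18.16°; offset = 5.5·tan 18.16° = 1.804 m.
Layer 4: sin θ = p·2745 = 0.5983 → θ = 36.75°; offset = 11.3·tan 36.75° = 8.437 m.
Σ offsets = 15.855 m.

15.9 m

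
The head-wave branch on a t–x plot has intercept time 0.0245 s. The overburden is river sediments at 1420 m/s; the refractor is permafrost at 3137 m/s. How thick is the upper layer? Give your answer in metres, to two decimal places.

h = tᵢ·V₁·V₂ / (2·√(V₂²−V₁²)).
√(V₂²−V₁²) = √(3137² − 1420²) = 2797.2 m/s.
h = 0.0245 s × 1420 × 3137 / (2 × 2797.2) = 19.51 m.

19.51 m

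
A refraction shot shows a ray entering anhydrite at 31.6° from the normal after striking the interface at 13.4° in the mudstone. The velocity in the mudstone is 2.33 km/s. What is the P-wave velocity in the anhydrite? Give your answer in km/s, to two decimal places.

5.27 km/s

Snell's law: sin 13.4°/V₁ = sin 31.6°/V₂.
V₂ = V₁·sin 31.6°/sin 13.4° = 2.33 × 2.2610 = 5.27 km/s.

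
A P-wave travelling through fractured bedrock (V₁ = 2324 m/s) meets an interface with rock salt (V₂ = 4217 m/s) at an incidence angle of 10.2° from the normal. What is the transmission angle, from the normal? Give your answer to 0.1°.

18.7°

Snell's law: sin θ₂ = (V₂/V₁)·sin θ₁ = (4217/2324)·sin 10.2° = 0.3213.
θ₂ = arcsin 0.3213 = 18.74° from the normal.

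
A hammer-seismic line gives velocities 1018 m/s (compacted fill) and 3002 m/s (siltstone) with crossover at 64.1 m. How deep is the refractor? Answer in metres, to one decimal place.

h = (x_cross/2)·√((V₂−V₁)/(V₂+V₁)).
(V₂−V₁)/(V₂+V₁) = (3002−1018)/(3002+1018) = 0.4935; √ = 0.7025.
h = (64.1/2)·0.7025 = 22.52 m.

22.5 m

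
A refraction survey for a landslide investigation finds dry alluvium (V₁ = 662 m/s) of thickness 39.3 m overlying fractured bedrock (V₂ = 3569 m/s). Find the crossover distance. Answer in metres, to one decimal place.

94.8 m

θ_c = arcsin(662/3569) = 10.69°, so cos θ_c = 0.9826 and tᵢ = 2h cos θ_c/V₁ = 0.1167 s.
At crossover x/V₁ = x/V₂ + tᵢ ⇒ x = tᵢ/(1/V₁ − 1/V₂) = 0.11667/(1.5106e-03 − 2.8019e-04) = 94.82 m.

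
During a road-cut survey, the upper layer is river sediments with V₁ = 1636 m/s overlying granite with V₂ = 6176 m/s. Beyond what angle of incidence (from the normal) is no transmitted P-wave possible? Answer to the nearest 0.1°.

Critical incidence: sin θ_c = V₁/V₂ = 1636/6176 = 0.2649.
θ_c = arcsin 0.2649 = 15.36°.

15.4°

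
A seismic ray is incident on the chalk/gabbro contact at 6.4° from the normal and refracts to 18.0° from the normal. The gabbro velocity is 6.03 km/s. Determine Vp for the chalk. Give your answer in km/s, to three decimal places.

2.175 km/s

Snell's law: sin 6.4°/V₁ = sin 18.0°/V₂.
V₁ = V₂·sin 6.4°/sin 18.0° = 6.03 × 0.3607 = 2.175 km/s.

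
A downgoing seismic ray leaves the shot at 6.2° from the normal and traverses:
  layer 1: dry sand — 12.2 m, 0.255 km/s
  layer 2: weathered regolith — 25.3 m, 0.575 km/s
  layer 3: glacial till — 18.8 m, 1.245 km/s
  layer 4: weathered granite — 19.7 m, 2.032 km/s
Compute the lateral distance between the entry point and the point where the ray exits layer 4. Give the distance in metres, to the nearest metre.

53 m

Apply Snell's law at each interface; in layer i the horizontal offset is hᵢ·tan θᵢ.
Layer 1: θ = 6.20°; offset = 12.2·tan 6.20° = 1.325 m.
Layer 2: sin θ = 0.575·sin 6.2°/0.255 = 0.2435, θ = 14.09°; offset = 25.3·tan 14.09° = 6.353 m.
Layer 3: sin θ = 1.245·sin 6.2°/0.255 = 0.5273, θ = 31.82°; offset = 18.8·tan 31.82° = 11.667 m.
Layer 4: sin θ = 2.032·sin 6.2°/0.255 = 0.8606, θ = 59.38°; offset = 19.7·tan 59.38° = 33.291 m.
Σ offsets = 52.635 m.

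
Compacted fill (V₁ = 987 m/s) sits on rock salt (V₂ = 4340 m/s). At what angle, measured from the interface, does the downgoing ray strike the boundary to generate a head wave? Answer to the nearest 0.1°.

76.9°

At critical incidence the refracted ray runs along the interface (θ₂ = 90°), so sin θ_c = V₁/V₂.
θ_c = arcsin(987/4340) = arcsin 0.2274 = 13.15°.
Measured from the interface: 90° − 13.15° = 76.85°.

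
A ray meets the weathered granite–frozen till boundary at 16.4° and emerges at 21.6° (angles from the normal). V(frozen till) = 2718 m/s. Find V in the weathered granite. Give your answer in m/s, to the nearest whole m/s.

2085 m/s

sin 16.4° = 0.2823; sin 21.6° = 0.3681.
V₁ = V₂·(sin θ₁/sin θ₂) = 2718·(0.2823/0.3681) = 2084.63 m/s.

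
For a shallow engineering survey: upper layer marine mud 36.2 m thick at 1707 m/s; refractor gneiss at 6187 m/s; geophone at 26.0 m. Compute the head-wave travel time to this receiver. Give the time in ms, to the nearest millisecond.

45 ms

t = x/V₂ + 2h·√(V₂²−V₁²)/(V₁V₂).
√(V₂²−V₁²) = √(6187²−1707²) = 5946.9 m/s; delay term = 2·36.2·5946.9/(1707·6187) = 0.04077 s.
t = 26.0/6187 + 0.04077 = 0.04497 s.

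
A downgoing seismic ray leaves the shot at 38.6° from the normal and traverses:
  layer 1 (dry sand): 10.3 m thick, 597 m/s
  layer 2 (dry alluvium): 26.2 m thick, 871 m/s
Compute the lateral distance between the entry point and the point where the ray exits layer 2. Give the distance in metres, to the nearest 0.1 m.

Apply Snell's law at each interface; in layer i the horizontal offset is hᵢ·tan θᵢ.
Layer 1: θ = 38.60°; offset = 10.3·tan 38.60° = 8.222 m.
Layer 2: sin θ = 871·sin 38.6°/597 = 0.9102, θ = 65.54°; offset = 26.2·tan 65.54° = 57.585 m.
Total horizontal offset = 65.807 m.

65.8 m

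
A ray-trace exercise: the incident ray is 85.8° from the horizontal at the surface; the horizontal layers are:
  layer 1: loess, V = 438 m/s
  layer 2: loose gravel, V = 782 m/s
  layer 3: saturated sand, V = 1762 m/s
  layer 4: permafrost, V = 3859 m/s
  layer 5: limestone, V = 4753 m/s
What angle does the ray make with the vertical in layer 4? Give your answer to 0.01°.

From the normal: θ₁ = 90° − 85.8° = 4.2°.
Ray parameter p = sin 4.2° / 438 = 1.6721e-04 s/m.
sin θ_4 = p·V_4 = 1.6721e-04 × 3859 = 0.6453.
θ_4 = arcsin 0.6453 = 40.19°.

40.19°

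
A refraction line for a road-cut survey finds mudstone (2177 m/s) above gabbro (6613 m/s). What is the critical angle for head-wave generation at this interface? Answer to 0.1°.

19.2°

Critical incidence: sin θ_c = V₁/V₂ = 2177/6613 = 0.3292.
θ_c = arcsin 0.3292 = 19.22°.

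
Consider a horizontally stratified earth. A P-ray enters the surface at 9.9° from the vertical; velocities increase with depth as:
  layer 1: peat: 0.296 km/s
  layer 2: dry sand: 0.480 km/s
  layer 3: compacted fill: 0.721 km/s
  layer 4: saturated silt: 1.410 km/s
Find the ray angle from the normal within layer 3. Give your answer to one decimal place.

Ray parameter p = sin 9.9° / 0.296 = 5.8084e-01 s/km.
sin θ_3 = p·V_3 = 5.8084e-01 × 0.721 = 0.4188.
θ_3 = 24.76° from the vertical.

24.8°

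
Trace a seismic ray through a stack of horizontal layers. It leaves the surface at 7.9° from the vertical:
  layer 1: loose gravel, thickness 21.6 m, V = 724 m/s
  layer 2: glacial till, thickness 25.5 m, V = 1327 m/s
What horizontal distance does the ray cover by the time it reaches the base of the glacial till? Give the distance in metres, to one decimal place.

9.6 m

Apply Snell's law at each interface; in layer i the horizontal offset is hᵢ·tan θᵢ.
Layer 1: θ = 7.90°; offset = 21.6·tan 7.90° = 2.997 m.
Layer 2: sin θ = 1327·sin 7.9°/724 = 0.2519, θ = 14.59°; offset = 25.5·tan 14.59° = 6.638 m.
Summing the layer offsets gives 9.635 m.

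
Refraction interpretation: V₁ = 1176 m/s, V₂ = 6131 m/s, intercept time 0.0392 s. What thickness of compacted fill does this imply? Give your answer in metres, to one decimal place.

θ_c = arcsin(1176/6131) = 11.06°; cos θ_c = 0.9814.
tᵢ = 2h cos θ_c/V₁ ⇒ h = tᵢ·V₁/(2 cos θ_c) = 0.0392·1176/(2·0.9814) = 23.49 m.

23.5 m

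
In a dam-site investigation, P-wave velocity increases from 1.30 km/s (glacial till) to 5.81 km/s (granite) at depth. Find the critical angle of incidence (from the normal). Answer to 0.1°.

12.9°

At critical incidence the refracted ray runs along the interface (θ₂ = 90°), so sin θ_c = V₁/V₂.
θ_c = arcsin(1.30/5.81) = arcsin 0.2238 = 12.93°.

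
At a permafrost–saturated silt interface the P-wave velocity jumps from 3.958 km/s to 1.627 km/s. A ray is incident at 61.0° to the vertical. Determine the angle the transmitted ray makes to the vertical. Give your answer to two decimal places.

21.07°

Snell's law: sin θ₂ = (V₂/V₁)·sin θ₁ = (1.627/3.958)·sin 61.0° = 0.3595.
θ₂ = sin⁻¹(0.3595) = 21.07° (from vertical).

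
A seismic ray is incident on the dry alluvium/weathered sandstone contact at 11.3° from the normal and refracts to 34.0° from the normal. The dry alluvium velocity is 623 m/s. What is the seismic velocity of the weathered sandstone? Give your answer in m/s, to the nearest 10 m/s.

Snell's law: sin 11.3°/V₁ = sin 34.0°/V₂.
V₂ = V₁·sin 34.0°/sin 11.3° = 623 × 2.8538 = 1777.92 m/s.

1780 m/s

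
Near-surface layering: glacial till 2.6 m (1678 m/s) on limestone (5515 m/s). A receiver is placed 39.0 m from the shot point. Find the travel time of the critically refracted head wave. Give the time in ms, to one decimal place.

θ_c = arcsin(V₁/V₂) = arcsin(1678/5515) = 17.71°, cos θ_c = 0.9526.
Intercept time tᵢ = 2h cos θ_c / V₁ = 2·2.6·0.9526/1678 = 0.00295 s.
t = x/V₂ + tᵢ = 39.0/5515 + 0.00295 = 0.01002 s.

10.0 ms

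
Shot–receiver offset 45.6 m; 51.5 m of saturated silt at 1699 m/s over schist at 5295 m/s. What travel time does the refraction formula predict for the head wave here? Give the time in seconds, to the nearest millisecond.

0.066 s

t = x/V₂ + 2h·√(V₂²−V₁²)/(V₁V₂).
√(V₂²−V₁²) = √(5295²−1699²) = 5015.0 m/s; delay term = 2·51.5·5015.0/(1699·5295) = 0.05742 s.
t = 45.6/5295 + 0.05742 = 0.06603 s.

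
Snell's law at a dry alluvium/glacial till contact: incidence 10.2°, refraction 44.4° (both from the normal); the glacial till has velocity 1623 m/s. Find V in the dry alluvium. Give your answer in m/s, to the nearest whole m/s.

411 m/s

sin 10.2° = 0.1771; sin 44.4° = 0.6997.
V₁ = V₂·(sin θ₁/sin θ₂) = 1623·(0.1771/0.6997) = 410.78 m/s.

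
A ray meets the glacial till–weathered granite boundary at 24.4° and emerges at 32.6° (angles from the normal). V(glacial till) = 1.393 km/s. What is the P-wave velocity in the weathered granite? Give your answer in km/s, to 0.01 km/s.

1.82 km/s

Snell's law: sin 24.4°/V₁ = sin 32.6°/V₂.
V₂ = V₁·sin 32.6°/sin 24.4° = 1.393 × 1.3042 = 1.82 km/s.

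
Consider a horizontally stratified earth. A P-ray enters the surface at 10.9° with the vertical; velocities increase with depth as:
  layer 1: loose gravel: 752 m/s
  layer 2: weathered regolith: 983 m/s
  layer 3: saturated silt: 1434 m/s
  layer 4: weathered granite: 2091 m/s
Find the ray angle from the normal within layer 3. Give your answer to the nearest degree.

Snell's law across each interface conserves sin θ / V, so sin θ_3 = V_3·sin θ₁/V₁.
sin θ_3 = 1434 × sin 10.9° / 752 = 0.3606.
θ_3 = 21.14° from the vertical.

21°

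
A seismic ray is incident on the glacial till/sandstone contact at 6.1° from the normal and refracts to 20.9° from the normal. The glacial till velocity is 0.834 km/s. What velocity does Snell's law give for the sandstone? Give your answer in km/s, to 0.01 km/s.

2.80 km/s

Snell's law: sin 6.1°/V₁ = sin 20.9°/V₂.
V₂ = V₁·sin 20.9°/sin 6.1° = 0.834 × 3.3571 = 2.80 km/s.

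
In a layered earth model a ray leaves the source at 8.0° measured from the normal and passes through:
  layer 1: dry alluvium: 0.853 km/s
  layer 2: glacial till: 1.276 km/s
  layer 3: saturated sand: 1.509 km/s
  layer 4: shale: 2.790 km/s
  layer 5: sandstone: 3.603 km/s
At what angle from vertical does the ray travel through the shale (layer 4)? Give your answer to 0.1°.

Snell's law across each interface conserves sin θ / V, so sin θ_4 = V_4·sin θ₁/V₁.
sin θ_4 = 2.790 × sin 8.0° / 0.853 = 0.4552.
θ_4 = 27.08° from the vertical.

27.1°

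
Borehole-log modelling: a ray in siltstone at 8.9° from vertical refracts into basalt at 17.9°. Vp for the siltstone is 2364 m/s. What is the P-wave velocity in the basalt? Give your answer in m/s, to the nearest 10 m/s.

4700 m/s

Snell's law: sin 8.9°/V₁ = sin 17.9°/V₂.
V₂ = V₁·sin 17.9°/sin 8.9° = 2364 × 1.9867 = 4696.46 m/s.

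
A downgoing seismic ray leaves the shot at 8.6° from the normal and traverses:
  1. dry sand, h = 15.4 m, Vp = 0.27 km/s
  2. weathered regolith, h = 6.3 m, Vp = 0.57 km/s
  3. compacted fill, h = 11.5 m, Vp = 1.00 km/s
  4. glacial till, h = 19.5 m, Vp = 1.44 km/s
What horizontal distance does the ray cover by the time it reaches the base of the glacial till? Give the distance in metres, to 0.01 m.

37.85 m

Ray parameter p = sin 8.6° / 0.27 km/s = 5.5383e-01 s/km.
Layer 1: θ = 8.60°; offset = 15.4·tan 8.60° = 2.3290 m.
Layer 2: sin θ = p·0.57 = 0.3157 → θ = 18.40°; offset = 6.3·tan 18.40° = 2.0960 m.
Layer 3: sin θ = p·1.00 = 0.5538 → θ = 33.63°; offset = 11.5·tan 33.63° = 7.6494 m.
Layer 4: sin θ = p·1.44 = 0.7975 → θ = 52.89°; offset = 19.5·tan 52.89° = 25.7781 m.
Σ offsets = 37.8525 m.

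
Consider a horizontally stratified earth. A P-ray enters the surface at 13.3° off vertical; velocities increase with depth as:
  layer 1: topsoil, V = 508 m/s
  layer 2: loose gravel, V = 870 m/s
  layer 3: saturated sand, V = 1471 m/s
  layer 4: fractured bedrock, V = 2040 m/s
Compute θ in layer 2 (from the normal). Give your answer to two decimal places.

23.20°

Ray parameter p = sin 13.3° / 508 = 4.5285e-04 s/m.
sin θ_2 = p·V_2 = 4.5285e-04 × 870 = 0.3940.
θ_2 = arcsin 0.3940 = 23.20°.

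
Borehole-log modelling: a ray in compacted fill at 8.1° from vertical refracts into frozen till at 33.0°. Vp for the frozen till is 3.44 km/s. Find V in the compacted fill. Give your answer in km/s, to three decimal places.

0.890 km/s

Snell's law: sin 8.1°/V₁ = sin 33.0°/V₂.
V₁ = V₂·sin 8.1°/sin 33.0° = 3.44 × 0.2587 = 0.890 km/s.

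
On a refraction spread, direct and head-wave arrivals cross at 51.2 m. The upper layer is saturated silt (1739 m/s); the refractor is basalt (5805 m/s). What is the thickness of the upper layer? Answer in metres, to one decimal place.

h = (x_cross/2)·√((V₂−V₁)/(V₂+V₁)).
(V₂−V₁)/(V₂+V₁) = (5805−1739)/(5805+1739) = 0.5390; √ = 0.7341.
h = (51.2/2)·0.7341 = 18.79 m.

18.8 m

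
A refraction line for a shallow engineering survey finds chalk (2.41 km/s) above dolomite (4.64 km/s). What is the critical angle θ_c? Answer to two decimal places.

At critical incidence the refracted ray runs along the interface (θ₂ = 90°), so sin θ_c = V₁/V₂.
θ_c = arcsin(2.41/4.64) = arcsin 0.5194 = 31.29°.

31.29°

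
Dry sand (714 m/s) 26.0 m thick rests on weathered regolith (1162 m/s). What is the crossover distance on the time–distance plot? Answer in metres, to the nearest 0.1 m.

θ_c = arcsin(714/1162) = 37.91°, so cos θ_c = 0.7889 and tᵢ = 2h cos θ_c/V₁ = 0.0575 s.
At crossover x/V₁ = x/V₂ + tᵢ ⇒ x = tᵢ/(1/V₁ − 1/V₂) = 0.05746/(1.4006e-03 − 8.6059e-04) = 106.41 m.

106.4 m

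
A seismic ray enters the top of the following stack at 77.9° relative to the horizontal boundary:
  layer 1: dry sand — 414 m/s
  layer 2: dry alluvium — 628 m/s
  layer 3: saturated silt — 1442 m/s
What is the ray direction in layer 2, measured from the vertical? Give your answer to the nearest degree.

From the normal: θ₁ = 90° − 77.9° = 12.1°.
Ray parameter p = sin 12.1° / 414 = 5.0633e-04 s/m.
sin θ_2 = p·V_2 = 5.0633e-04 × 628 = 0.3180.
θ_2 = arcsin 0.3180 = 18.54°.

19°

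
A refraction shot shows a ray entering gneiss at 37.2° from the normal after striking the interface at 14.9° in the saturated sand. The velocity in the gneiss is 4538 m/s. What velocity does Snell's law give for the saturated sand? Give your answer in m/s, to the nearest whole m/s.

sin 14.9° = 0.2571; sin 37.2° = 0.6046.
V₁ = V₂·(sin θ₁/sin θ₂) = 4538·(0.2571/0.6046) = 1929.99 m/s.

1930 m/s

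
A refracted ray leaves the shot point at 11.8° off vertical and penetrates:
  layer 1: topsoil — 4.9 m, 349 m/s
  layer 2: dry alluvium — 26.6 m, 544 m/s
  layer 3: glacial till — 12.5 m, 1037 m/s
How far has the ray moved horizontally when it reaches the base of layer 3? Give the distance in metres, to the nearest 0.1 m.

19.5 m

Apply Snell's law at each interface; in layer i the horizontal offset is hᵢ·tan θᵢ.
Layer 1: θ = 11.80°; offset = 4.9·tan 11.80° = 1.024 m.
Layer 2: sin θ = 544·sin 11.8°/349 = 0.3188, θ = 18.59°; offset = 26.6·tan 18.59° = 8.946 m.
Layer 3: sin θ = 1037·sin 11.8°/349 = 0.6076, θ = 37.42°; offset = 12.5·tan 37.42° = 9.563 m.
Summing the layer offsets gives 19.532 m.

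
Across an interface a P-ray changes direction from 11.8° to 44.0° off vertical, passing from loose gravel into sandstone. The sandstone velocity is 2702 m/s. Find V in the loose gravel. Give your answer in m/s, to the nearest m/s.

795 m/s

sin 11.8° = 0.2045; sin 44.0° = 0.6947.
V₁ = V₂·(sin θ₁/sin θ₂) = 2702·(0.2045/0.6947) = 795.42 m/s.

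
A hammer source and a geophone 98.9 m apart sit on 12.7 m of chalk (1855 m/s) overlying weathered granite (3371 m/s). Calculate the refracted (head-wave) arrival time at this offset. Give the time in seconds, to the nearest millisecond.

0.041 s

t = x/V₂ + 2h·√(V₂²−V₁²)/(V₁V₂).
√(V₂²−V₁²) = √(3371²−1855²) = 2814.7 m/s; delay term = 2·12.7·2814.7/(1855·3371) = 0.01143 s.
t = 98.9/3371 + 0.01143 = 0.04077 s.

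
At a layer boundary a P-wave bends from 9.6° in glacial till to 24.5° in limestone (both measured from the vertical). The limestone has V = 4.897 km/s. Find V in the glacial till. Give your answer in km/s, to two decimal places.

1.97 km/s

Snell's law: sin 9.6°/V₁ = sin 24.5°/V₂.
V₁ = V₂·sin 9.6°/sin 24.5° = 4.897 × 0.4021 = 1.97 km/s.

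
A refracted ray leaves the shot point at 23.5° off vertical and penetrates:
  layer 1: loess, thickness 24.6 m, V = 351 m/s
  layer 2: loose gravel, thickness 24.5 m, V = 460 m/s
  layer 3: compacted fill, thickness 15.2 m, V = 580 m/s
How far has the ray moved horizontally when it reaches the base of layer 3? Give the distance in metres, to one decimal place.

39.0 m

Apply Snell's law at each interface; in layer i the horizontal offset is hᵢ·tan θᵢ.
Layer 1: θ = 23.50°; offset = 24.6·tan 23.50° = 10.696 m.
Layer 2: sin θ = 460·sin 23.5°/351 = 0.5226, θ = 31.51°; offset = 24.5·tan 31.51° = 15.017 m.
Layer 3: sin θ = 580·sin 23.5°/351 = 0.6589, θ = 41.22°; offset = 15.2·tan 41.22° = 13.314 m.
Summing the layer offsets gives 39.027 m.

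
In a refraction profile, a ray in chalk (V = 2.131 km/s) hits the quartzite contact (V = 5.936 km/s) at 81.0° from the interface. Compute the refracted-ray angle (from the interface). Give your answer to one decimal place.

Convert to the normal: θ₁ = 90° − 81.0° = 9.0°.
sin θ₁/V₁ = sin θ₂/V₂ ⇒ sin θ₂ = 5.936·sin 9.0°/2.131 = 5.936·0.1564/2.131 = 0.4358.
θ₂ = arcsin 0.4358 = 25.83° from the normal.
From the interface: 90° − 25.83° = 64.17°.

64.2°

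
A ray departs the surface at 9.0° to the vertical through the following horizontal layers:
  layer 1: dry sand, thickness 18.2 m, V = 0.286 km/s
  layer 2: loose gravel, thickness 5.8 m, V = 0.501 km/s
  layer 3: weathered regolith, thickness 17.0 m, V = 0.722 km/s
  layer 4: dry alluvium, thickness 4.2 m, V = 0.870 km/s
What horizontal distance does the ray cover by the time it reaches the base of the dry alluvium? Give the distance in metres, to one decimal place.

Ray parameter p = sin 9.0° / 0.286 km/s = 5.4697e-01 s/km.
Layer 1: θ = 9.00°; offset = 18.2·tan 9.00° = 2.883 m.
Layer 2: sin θ = p·0.501 = 0.2740 → θ = 15.90°; offset = 5.8·tan 15.90° = 1.653 m.
Layer 3: sin θ = p·0.722 = 0.3949 → θ = 23.26°; offset = 17.0·tan 23.26° = 7.308 m.
Layer 4: sin θ = p·0.870 = 0.4759 → θ = 28.42°; offset = 4.2·tan 28.42° = 2.272 m.
Total horizontal offset = 14.115 m.

14.1 m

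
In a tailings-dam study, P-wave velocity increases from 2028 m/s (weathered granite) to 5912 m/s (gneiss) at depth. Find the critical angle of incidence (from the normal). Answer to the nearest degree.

Critical incidence: sin θ_c = V₁/V₂ = 2028/5912 = 0.3430.
θ_c = arcsin 0.3430 = 20.06°.

20°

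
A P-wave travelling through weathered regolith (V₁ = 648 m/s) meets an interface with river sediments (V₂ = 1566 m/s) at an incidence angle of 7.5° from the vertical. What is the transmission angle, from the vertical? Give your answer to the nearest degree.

18°

sin θ₁/V₁ = sin θ₂/V₂ ⇒ sin θ₂ = 1566·sin 7.5°/648 = 1566·0.1305/648 = 0.3154.
θ₂ = arcsin 0.3154 = 18.39° from the normal.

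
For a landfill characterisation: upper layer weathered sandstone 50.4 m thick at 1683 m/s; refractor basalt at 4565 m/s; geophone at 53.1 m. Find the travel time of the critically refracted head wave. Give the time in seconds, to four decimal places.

0.0673 s

θ_c = arcsin(V₁/V₂) = arcsin(1683/4565) = 21.63°, cos θ_c = 0.9296.
Intercept time tᵢ = 2h cos θ_c / V₁ = 2·50.4·0.9296/1683 = 0.05567 s.
t = x/V₂ + tᵢ = 53.1/4565 + 0.05567 = 0.06731 s.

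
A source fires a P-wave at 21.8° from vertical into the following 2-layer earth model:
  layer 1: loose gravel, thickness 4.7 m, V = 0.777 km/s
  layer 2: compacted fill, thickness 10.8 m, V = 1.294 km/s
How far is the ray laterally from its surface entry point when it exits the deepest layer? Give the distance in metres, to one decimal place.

10.4 m

Apply Snell's law at each interface; in layer i the horizontal offset is hᵢ·tan θᵢ.
Layer 1: θ = 21.80°; offset = 4.7·tan 21.80° = 1.880 m.
Layer 2: sin θ = 1.294·sin 21.8°/0.777 = 0.6185, θ = 38.20°; offset = 10.8·tan 38.20° = 8.500 m.
Total horizontal offset = 10.380 m.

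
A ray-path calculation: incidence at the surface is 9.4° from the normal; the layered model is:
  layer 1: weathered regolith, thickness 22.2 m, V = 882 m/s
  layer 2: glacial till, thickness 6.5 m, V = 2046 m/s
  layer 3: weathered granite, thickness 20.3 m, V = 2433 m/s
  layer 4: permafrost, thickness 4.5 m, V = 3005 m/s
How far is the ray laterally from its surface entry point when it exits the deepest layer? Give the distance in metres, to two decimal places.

19.59 m

Apply Snell's law at each interface; in layer i the horizontal offset is hᵢ·tan θᵢ.
Layer 1: θ = 9.40°; offset = 22.2·tan 9.40° = 3.6752 m.
Layer 2: sin θ = 2046·sin 9.4°/882 = 0.3789, θ = 22.26°; offset = 6.5·tan 22.26° = 2.6611 m.
Layer 3: sin θ = 2433·sin 9.4°/882 = 0.4505, θ = 26.78°; offset = 20.3·tan 26.78° = 10.2445 m.
Layer 4: sin θ = 3005·sin 9.4°/882 = 0.5565, θ = 33.81°; offset = 4.5·tan 33.81° = 3.0137 m.
Σ offsets = 19.5945 m.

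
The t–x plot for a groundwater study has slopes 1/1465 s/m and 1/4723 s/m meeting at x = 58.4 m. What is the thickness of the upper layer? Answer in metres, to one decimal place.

h = (x_cross/2)·√((V₂−V₁)/(V₂+V₁)).
(V₂−V₁)/(V₂+V₁) = (4723−1465)/(4723+1465) = 0.5265; √ = 0.7256.
h = (58.4/2)·0.7256 = 21.19 m.

21.2 m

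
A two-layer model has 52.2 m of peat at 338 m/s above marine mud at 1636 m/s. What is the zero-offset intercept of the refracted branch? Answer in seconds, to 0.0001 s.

θ_c = arcsin(V₁/V₂) = arcsin(338/1636) = 11.92°; cos θ_c = 0.9784.
tᵢ = 2h·cos θ_c / V₁ = 2·52.2·0.9784 / 338 = 0.30221 s.

0.3022 s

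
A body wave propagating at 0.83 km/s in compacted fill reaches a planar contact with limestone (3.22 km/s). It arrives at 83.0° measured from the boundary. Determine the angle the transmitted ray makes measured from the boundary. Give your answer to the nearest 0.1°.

Angle from the normal: 90° − 83.0° = 7.0°.
sin θ₁/V₁ = sin θ₂/V₂ ⇒ sin θ₂ = 3.22·sin 7.0°/0.83 = 3.22·0.1219/0.83 = 0.4728.
θ₂ = arcsin 0.4728 = 28.22° from the normal.
From the interface: 90° − 28.22° = 61.78°.

61.8°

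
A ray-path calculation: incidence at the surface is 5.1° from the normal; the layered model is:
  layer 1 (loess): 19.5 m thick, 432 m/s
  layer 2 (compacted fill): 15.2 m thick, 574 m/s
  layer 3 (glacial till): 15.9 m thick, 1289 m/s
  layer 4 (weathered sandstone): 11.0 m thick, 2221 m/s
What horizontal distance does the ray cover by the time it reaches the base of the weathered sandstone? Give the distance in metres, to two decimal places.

Apply Snell's law at each interface; in layer i the horizontal offset is hᵢ·tan θᵢ.
Layer 1: θ = 5.10°; offset = 19.5·tan 5.10° = 1.7403 m.
Layer 2: sin θ = 574·sin 5.1°/432 = 0.1181, θ = 6.78°; offset = 15.2·tan 6.78° = 1.8080 m.
Layer 3: sin θ = 1289·sin 5.1°/432 = 0.2652, θ = 15.38°; offset = 15.9·tan 15.38° = 4.3740 m.
Layer 4: sin θ = 2221·sin 5.1°/432 = 0.4570, θ = 27.20°; offset = 11.0·tan 27.20° = 5.6521 m.
Summing the layer offsets gives 13.5744 m.

13.57 m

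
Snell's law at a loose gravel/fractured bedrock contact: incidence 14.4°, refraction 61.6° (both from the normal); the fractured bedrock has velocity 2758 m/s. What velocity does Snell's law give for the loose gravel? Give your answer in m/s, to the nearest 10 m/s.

780 m/s

Snell's law: sin 14.4°/V₁ = sin 61.6°/V₂.
V₁ = V₂·sin 14.4°/sin 61.6° = 2758 × 0.2827 = 779.73 m/s.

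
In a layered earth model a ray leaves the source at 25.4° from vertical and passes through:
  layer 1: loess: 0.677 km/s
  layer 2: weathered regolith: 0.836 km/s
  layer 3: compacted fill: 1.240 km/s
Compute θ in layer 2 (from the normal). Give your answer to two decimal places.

31.98°

Snell's law across each interface conserves sin θ / V, so sin θ_2 = V_2·sin θ₁/V₁.
sin θ_2 = 0.836 × sin 25.4° / 0.677 = 0.5297.
θ_2 = arcsin 0.5297 = 31.98°.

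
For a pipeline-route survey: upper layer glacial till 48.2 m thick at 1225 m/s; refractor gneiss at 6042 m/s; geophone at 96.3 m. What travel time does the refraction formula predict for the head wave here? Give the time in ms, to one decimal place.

θ_c = arcsin(V₁/V₂) = arcsin(1225/6042) = 11.70°, cos θ_c = 0.9792.
Intercept time tᵢ = 2h cos θ_c / V₁ = 2·48.2·0.9792/1225 = 0.07706 s.
t = x/V₂ + tᵢ = 96.3/6042 + 0.07706 = 0.09300 s.

93.0 ms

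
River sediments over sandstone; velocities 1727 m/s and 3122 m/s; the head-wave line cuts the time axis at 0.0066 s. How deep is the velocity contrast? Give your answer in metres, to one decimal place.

h = tᵢ·V₁·V₂ / (2·√(V₂²−V₁²)).
√(V₂²−V₁²) = √(3122² − 1727²) = 2600.8 m/s.
h = 0.0066 s × 1727 × 3122 / (2 × 2600.8) = 6.84 m.

6.8 m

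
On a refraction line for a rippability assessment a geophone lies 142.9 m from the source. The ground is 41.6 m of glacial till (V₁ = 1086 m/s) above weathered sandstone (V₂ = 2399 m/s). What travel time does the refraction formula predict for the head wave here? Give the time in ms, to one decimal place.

t = x/V₂ + 2h·√(V₂²−V₁²)/(V₁V₂).
√(V₂²−V₁²) = √(2399²−1086²) = 2139.1 m/s; delay term = 2·41.6·2139.1/(1086·2399) = 0.06831 s.
t = 142.9/2399 + 0.06831 = 0.12788 s.

127.9 ms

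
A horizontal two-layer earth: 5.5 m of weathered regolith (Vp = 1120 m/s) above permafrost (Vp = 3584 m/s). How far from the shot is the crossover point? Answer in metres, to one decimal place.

x_cross = 2h·√((V₂+V₁)/(V₂−V₁)).
(V₂+V₁)/(V₂−V₁) = (3584+1120)/(3584−1120) = 1.9091; √ = 1.3817.
x_cross = 2·5.5·1.3817 = 15.20 m.

15.2 m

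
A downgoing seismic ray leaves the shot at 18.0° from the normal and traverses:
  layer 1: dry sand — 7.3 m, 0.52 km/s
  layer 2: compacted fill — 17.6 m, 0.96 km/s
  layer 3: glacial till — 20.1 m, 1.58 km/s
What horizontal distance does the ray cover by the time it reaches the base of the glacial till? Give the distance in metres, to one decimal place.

69.4 m

p = sin θ₁/V₁ = sin 18.0°/0.52 = 5.9426e-01 s/km is conserved through the stack.
Layer 1: θ = 18.00°; offset = 7.3·tan 18.00° = 2.372 m.
Layer 2: sin θ = p·0.96 = 0.5705 → θ = 34.78°; offset = 17.6·tan 34.78° = 12.225 m.
Layer 3: sin θ = p·1.58 = 0.9389 → θ = 69.87°; offset = 20.1·tan 69.87° = 54.848 m.
Total horizontal offset = 69.445 m.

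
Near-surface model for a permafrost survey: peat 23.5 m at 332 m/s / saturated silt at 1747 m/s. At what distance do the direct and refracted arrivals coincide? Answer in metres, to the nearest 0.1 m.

x_cross = 2h·√((V₂+V₁)/(V₂−V₁)).
(V₂+V₁)/(V₂−V₁) = (1747+332)/(1747−332) = 1.4693; √ = 1.2121.
x_cross = 2·23.5·1.2121 = 56.97 m.

57.0 m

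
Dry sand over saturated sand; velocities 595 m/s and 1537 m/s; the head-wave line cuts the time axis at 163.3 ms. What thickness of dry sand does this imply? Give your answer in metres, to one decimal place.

52.7 m

h = tᵢ·V₁·V₂ / (2·√(V₂²−V₁²)).
√(V₂²−V₁²) = √(1537² − 595²) = 1417.2 m/s.
h = 0.1633 s × 595 × 1537 / (2 × 1417.2) = 52.69 m.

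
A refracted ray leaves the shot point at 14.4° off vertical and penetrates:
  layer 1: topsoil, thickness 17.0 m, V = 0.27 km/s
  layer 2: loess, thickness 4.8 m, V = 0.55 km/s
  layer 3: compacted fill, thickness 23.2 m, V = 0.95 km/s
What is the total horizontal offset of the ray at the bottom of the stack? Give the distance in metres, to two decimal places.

49.12 m

Apply Snell's law at each interface; in layer i the horizontal offset is hᵢ·tan θᵢ.
Layer 1: θ = 14.40°; offset = 17.0·tan 14.40° = 4.3649 m.
Layer 2: sin θ = 0.55·sin 14.4°/0.27 = 0.5066, θ = 30.44°; offset = 4.8·tan 30.44° = 2.8203 m.
Layer 3: sin θ = 0.95·sin 14.4°/0.27 = 0.8750, θ = 61.05°; offset = 23.2·tan 61.05° = 41.9356 m.
Total horizontal offset = 49.1208 m.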